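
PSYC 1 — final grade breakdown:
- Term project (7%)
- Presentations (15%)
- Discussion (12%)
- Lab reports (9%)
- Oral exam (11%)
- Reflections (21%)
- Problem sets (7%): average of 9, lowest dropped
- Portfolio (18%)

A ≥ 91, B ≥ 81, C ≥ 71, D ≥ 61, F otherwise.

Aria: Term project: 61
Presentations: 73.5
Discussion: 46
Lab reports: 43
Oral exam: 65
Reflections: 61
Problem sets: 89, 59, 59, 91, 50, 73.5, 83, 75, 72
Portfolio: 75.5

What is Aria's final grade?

Problem sets: drop 50 → average of remaining 8 = 601.5/8 = 75.1875
Weighted total:
  Term project 61 × 0.07 = 4.27
  Presentations 73.5 × 0.15 = 11.025
  Discussion 46 × 0.12 = 5.52
  Lab reports 43 × 0.09 = 3.87
  Oral exam 65 × 0.11 = 7.15
  Reflections 61 × 0.21 = 12.81
  Problem sets 75.1875 × 0.07 = 5.263125
  Portfolio 75.5 × 0.18 = 13.59
Sum = 63.498125
63.498125 is ≥ 61 and < 71 → D

D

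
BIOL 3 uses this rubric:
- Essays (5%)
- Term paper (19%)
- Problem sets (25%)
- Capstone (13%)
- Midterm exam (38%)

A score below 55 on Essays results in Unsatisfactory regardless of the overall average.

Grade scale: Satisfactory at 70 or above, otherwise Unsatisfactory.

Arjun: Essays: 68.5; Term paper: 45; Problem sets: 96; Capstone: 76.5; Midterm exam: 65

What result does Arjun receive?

Satisfactory

Essays score 68.5 ≥ 55: minimum met.
Weighted total:
  Essays 68.5 × 0.05 = 3.425
  Term paper 45 × 0.19 = 8.55
  Problem sets 96 × 0.25 = 24
  Capstone 76.5 × 0.13 = 9.945
  Midterm exam 65 × 0.38 = 24.7
Sum = 70.62
70.62 ≥ 70 → Satisfactory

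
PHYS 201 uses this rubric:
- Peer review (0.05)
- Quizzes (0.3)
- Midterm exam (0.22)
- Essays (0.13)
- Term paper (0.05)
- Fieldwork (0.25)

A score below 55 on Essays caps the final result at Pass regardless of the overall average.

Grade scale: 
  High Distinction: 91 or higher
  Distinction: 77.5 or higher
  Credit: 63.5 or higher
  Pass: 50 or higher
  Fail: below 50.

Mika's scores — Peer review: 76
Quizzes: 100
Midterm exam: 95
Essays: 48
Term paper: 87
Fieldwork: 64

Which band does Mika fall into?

Essays score 48 < 55: minimum not met.
Weighted total:
  Peer review 76 × 0.05 = 3.8
  Quizzes 100 × 0.3 = 30
  Midterm exam 95 × 0.22 = 20.9
  Essays 48 × 0.13 = 6.24
  Term paper 87 × 0.05 = 4.35
  Fieldwork 64 × 0.25 = 16
Sum = 81.29
81.29 would be Distinction; cap at Pass applies → Pass.

Pass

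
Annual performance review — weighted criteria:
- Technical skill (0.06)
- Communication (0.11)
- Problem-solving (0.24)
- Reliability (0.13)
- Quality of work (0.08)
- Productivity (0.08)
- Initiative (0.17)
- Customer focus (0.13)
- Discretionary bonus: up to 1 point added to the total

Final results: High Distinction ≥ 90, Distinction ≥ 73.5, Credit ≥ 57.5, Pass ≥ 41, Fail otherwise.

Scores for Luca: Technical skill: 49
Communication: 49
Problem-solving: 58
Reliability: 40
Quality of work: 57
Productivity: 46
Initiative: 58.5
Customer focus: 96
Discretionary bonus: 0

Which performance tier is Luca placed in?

Weighted total:
  Technical skill 49 × 0.06 = 2.94
  Communication 49 × 0.11 = 5.39
  Problem-solving 58 × 0.24 = 13.92
  Reliability 40 × 0.13 = 5.2
  Quality of work 57 × 0.08 = 4.56
  Productivity 46 × 0.08 = 3.68
  Initiative 58.5 × 0.17 = 9.945
  Customer focus 96 × 0.13 = 12.48
Sum = 58.115
Discretionary bonus: 58.115 + 0 = 58.115
58.115 is ≥ 57.5 and < 73.5 → Credit

Credit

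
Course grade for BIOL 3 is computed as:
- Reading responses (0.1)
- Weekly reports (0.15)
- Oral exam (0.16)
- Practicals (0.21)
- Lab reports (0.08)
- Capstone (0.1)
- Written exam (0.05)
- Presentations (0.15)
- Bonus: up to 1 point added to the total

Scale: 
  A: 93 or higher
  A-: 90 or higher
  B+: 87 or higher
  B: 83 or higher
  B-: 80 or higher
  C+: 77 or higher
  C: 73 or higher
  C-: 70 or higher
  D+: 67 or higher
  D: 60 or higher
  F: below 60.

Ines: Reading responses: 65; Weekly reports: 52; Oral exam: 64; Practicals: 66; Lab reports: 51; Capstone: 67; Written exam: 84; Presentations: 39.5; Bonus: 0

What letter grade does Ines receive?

Weighted total:
  Reading responses 65 × 0.1 = 6.5
  Weekly reports 52 × 0.15 = 7.8
  Oral exam 64 × 0.16 = 10.24
  Practicals 66 × 0.21 = 13.86
  Lab reports 51 × 0.08 = 4.08
  Capstone 67 × 0.1 = 6.7
  Written exam 84 × 0.05 = 4.2
  Presentations 39.5 × 0.15 = 5.925
Sum = 59.305
Bonus: 59.305 + 0 = 59.305
59.305 < 60 → F

F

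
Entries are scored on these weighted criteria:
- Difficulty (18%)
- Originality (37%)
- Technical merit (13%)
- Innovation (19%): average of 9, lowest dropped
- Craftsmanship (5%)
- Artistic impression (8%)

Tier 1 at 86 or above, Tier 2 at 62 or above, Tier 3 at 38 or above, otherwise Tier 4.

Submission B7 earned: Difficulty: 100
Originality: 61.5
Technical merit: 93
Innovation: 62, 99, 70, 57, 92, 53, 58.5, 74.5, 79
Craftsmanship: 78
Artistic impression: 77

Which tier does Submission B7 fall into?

Tier 2

Innovation: drop 53 → average of remaining 8 = 592/8 = 74
Weighted total:
  Difficulty 100 × 0.18 = 18
  Originality 61.5 × 0.37 = 22.755
  Technical merit 93 × 0.13 = 12.09
  Innovation 74 × 0.19 = 14.06
  Craftsmanship 78 × 0.05 = 3.9
  Artistic impression 77 × 0.08 = 6.16
Sum = 76.965
76.965 is ≥ 62 and < 86 → Tier 2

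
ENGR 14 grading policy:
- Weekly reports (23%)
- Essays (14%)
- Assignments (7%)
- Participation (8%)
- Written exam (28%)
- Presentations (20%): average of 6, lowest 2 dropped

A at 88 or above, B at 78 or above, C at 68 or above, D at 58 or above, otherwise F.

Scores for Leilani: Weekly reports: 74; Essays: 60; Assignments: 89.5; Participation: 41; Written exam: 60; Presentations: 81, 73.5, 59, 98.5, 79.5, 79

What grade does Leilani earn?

Presentations: drop 59, 73.5 → average of remaining 4 = 338/4 = 84.5
Weighted total:
  Weekly reports 74 × 0.23 = 17.02
  Essays 60 × 0.14 = 8.4
  Assignments 89.5 × 0.07 = 6.265
  Participation 41 × 0.08 = 3.28
  Written exam 60 × 0.28 = 16.8
  Presentations 84.5 × 0.2 = 16.9
Sum = 68.665
68.665 is ≥ 68 and < 78 → C

C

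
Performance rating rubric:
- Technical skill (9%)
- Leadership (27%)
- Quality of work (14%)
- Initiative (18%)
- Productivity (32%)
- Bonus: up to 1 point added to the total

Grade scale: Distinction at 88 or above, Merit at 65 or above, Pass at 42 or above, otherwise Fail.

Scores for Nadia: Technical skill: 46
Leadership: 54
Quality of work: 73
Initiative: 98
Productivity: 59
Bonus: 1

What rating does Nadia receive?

Merit

Weighted total:
  Technical skill 46 × 0.09 = 4.14
  Leadership 54 × 0.27 = 14.58
  Quality of work 73 × 0.14 = 10.22
  Initiative 98 × 0.18 = 17.64
  Productivity 59 × 0.32 = 18.88
Sum = 65.46
Bonus: 65.46 + 1 = 66.46
66.46 is ≥ 65 and < 88 → Merit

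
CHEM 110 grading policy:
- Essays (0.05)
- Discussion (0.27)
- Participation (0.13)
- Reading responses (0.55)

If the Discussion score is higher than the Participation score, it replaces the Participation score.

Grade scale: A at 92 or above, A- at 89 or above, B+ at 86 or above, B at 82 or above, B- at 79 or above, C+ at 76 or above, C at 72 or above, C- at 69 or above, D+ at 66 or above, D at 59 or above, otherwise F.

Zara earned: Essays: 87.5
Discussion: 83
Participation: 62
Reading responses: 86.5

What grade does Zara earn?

Discussion (83) > Participation (62), so Participation counts as 83.
Weighted total:
  Essays 87.5 × 0.05 = 4.375
  Discussion 83 × 0.27 = 22.41
  Participation 83 × 0.13 = 10.79
  Reading responses 86.5 × 0.55 = 47.575
Sum = 85.15
85.15 is ≥ 82 and < 86 → B

B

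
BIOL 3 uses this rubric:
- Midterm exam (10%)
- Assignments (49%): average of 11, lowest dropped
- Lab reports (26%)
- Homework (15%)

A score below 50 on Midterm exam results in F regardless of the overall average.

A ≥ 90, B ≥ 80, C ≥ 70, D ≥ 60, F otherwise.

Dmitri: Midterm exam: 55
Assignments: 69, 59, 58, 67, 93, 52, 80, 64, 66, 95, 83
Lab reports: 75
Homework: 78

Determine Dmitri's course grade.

Assignments: drop 52 → average of remaining 10 = 734/10 = 73.4
Midterm exam score 55 ≥ 50: minimum met.
Weighted total:
  Midterm exam 55 × 0.1 = 5.5
  Assignments 73.4 × 0.49 = 35.966
  Lab reports 75 × 0.26 = 19.5
  Homework 78 × 0.15 = 11.7
Sum = 72.666
72.666 is ≥ 70 and < 80 → C

C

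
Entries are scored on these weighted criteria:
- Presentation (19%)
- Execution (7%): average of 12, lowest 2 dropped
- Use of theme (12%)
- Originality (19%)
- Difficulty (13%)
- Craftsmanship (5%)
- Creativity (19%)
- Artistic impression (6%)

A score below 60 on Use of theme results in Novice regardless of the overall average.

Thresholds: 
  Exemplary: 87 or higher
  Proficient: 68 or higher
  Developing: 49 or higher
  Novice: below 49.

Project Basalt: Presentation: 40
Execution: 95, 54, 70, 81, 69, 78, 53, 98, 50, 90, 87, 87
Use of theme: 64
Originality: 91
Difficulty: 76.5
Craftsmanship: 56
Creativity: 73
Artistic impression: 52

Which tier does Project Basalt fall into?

Developing

Execution: drop 50, 53 → average of remaining 10 = 809/10 = 80.9
Use of theme score 64 ≥ 60: minimum met.
Weighted total:
  Presentation 40 × 0.19 = 7.6
  Execution 80.9 × 0.07 = 5.663
  Use of theme 64 × 0.12 = 7.68
  Originality 91 × 0.19 = 17.29
  Difficulty 76.5 × 0.13 = 9.945
  Craftsmanship 56 × 0.05 = 2.8
  Creativity 73 × 0.19 = 13.87
  Artistic impression 52 × 0.06 = 3.12
Sum = 67.968
67.968 is ≥ 49 and < 68 → Developing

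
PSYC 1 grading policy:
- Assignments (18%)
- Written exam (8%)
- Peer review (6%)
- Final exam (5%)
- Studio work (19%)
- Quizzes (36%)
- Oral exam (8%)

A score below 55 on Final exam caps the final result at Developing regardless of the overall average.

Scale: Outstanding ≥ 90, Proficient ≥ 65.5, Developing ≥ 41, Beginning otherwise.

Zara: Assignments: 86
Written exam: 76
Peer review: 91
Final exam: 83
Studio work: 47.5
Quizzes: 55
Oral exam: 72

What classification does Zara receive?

Proficient

Final exam score 83 ≥ 55: minimum met.
Weighted total:
  Assignments 86 × 0.18 = 15.48
  Written exam 76 × 0.08 = 6.08
  Peer review 91 × 0.06 = 5.46
  Final exam 83 × 0.05 = 4.15
  Studio work 47.5 × 0.19 = 9.025
  Quizzes 55 × 0.36 = 19.8
  Oral exam 72 × 0.08 = 5.76
Sum = 65.755
65.755 is ≥ 65.5 and < 90 → Proficient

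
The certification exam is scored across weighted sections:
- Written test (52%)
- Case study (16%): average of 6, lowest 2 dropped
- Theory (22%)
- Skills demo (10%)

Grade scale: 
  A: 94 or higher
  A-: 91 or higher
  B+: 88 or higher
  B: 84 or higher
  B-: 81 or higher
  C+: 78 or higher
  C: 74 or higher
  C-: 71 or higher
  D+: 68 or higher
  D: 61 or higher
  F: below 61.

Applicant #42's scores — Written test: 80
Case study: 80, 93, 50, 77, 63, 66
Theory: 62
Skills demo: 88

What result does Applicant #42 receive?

Case study: drop 50, 63 → average of remaining 4 = 316/4 = 79
Weighted total:
  Written test 80 × 0.52 = 41.6
  Case study 79 × 0.16 = 12.64
  Theory 62 × 0.22 = 13.64
  Skills demo 88 × 0.1 = 8.8
Sum = 76.68
76.68 is ≥ 74 and < 78 → C

C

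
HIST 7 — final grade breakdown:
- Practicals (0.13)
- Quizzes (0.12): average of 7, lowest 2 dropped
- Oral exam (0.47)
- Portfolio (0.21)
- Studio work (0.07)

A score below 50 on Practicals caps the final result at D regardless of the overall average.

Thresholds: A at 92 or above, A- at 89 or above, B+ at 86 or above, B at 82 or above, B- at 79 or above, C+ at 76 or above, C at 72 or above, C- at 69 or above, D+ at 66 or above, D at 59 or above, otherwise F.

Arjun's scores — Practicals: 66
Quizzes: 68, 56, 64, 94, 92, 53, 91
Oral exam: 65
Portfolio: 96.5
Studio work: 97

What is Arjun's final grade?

C+

Quizzes: drop 53, 56 → average of remaining 5 = 409/5 = 81.8
Practicals score 66 ≥ 50: minimum met.
Weighted total:
  Practicals 66 × 0.13 = 8.58
  Quizzes 81.8 × 0.12 = 9.816
  Oral exam 65 × 0.47 = 30.55
  Portfolio 96.5 × 0.21 = 20.265
  Studio work 97 × 0.07 = 6.79
Sum = 76.001
76.001 is ≥ 76 and < 79 → C+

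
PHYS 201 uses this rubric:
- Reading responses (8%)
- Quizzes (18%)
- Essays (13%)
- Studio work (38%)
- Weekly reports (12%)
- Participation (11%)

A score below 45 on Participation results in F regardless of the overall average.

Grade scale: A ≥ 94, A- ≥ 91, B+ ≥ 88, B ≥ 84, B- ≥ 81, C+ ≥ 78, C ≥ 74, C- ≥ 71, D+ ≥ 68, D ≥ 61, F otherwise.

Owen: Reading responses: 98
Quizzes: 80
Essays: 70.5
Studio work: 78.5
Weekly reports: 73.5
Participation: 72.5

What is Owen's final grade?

Participation score 72.5 ≥ 45: minimum met.
Weighted total:
  Reading responses 98 × 0.08 = 7.84
  Quizzes 80 × 0.18 = 14.4
  Essays 70.5 × 0.13 = 9.165
  Studio work 78.5 × 0.38 = 29.83
  Weekly reports 73.5 × 0.12 = 8.82
  Participation 72.5 × 0.11 = 7.975
Sum = 78.03
78.03 is ≥ 78 and < 81 → C+

C+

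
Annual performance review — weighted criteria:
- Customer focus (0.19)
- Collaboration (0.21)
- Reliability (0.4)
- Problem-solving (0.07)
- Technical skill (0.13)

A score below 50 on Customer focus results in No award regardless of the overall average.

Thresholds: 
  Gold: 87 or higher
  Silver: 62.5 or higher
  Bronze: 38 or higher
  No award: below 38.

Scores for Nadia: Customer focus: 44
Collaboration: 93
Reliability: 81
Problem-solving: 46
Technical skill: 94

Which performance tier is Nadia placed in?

No award

Customer focus score 44 < 50: minimum not met.
Weighted total:
  Customer focus 44 × 0.19 = 8.36
  Collaboration 93 × 0.21 = 19.53
  Reliability 81 × 0.4 = 32.4
  Problem-solving 46 × 0.07 = 3.22
  Technical skill 94 × 0.13 = 12.22
Sum = 75.73
Because the Customer focus minimum was not met, the result is No award.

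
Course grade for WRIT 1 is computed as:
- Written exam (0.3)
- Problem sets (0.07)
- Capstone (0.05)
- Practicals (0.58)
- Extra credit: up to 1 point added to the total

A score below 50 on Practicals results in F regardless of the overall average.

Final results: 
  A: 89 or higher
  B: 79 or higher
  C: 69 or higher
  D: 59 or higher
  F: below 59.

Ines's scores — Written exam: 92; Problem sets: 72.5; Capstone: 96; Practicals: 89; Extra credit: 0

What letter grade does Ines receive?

Practicals score 89 ≥ 50: minimum met.
Weighted total:
  Written exam 92 × 0.3 = 27.6
  Problem sets 72.5 × 0.07 = 5.075
  Capstone 96 × 0.05 = 4.8
  Practicals 89 × 0.58 = 51.62
Sum = 89.095
Extra credit: 89.095 + 0 = 89.095
89.095 ≥ 89 → A

A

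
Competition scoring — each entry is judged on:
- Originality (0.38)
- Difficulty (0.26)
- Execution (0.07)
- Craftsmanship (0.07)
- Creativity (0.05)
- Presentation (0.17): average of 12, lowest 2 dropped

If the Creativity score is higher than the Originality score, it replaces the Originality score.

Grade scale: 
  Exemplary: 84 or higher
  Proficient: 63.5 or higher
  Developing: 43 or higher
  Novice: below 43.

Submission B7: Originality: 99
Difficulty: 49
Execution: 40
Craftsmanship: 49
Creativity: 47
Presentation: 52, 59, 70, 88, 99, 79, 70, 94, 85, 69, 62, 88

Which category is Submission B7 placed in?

Proficient

Presentation: drop 52, 59 → average of remaining 10 = 804/10 = 80.4
Creativity (47) ≤ Originality (99), so Originality stays at 99.
Weighted total:
  Originality 99 × 0.38 = 37.62
  Difficulty 49 × 0.26 = 12.74
  Execution 40 × 0.07 = 2.8
  Craftsmanship 49 × 0.07 = 3.43
  Creativity 47 × 0.05 = 2.35
  Presentation 80.4 × 0.17 = 13.668
Sum = 72.608
72.608 is ≥ 63.5 and < 84 → Proficient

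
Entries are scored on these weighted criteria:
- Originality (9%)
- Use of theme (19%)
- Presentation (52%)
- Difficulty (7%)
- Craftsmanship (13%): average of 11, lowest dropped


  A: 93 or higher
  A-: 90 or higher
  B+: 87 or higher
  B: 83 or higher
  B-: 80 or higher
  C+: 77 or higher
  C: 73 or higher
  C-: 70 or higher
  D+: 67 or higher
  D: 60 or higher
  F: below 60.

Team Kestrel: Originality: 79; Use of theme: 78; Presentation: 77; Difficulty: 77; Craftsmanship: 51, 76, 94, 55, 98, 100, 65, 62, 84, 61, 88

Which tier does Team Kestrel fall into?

C+

Craftsmanship: drop 51 → average of remaining 10 = 783/10 = 78.3
Weighted total:
  Originality 79 × 0.09 = 7.11
  Use of theme 78 × 0.19 = 14.82
  Presentation 77 × 0.52 = 40.04
  Difficulty 77 × 0.07 = 5.39
  Craftsmanship 78.3 × 0.13 = 10.179
Sum = 77.539
77.539 is ≥ 77 and < 80 → C+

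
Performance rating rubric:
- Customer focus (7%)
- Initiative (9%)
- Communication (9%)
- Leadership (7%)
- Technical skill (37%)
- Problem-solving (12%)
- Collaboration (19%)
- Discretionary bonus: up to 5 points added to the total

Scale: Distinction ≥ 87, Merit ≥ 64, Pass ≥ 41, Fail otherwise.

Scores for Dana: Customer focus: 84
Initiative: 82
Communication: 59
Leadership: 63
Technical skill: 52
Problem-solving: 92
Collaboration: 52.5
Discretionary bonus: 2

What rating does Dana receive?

Merit

Weighted total:
  Customer focus 84 × 0.07 = 5.88
  Initiative 82 × 0.09 = 7.38
  Communication 59 × 0.09 = 5.31
  Leadership 63 × 0.07 = 4.41
  Technical skill 52 × 0.37 = 19.24
  Problem-solving 92 × 0.12 = 11.04
  Collaboration 52.5 × 0.19 = 9.975
Sum = 63.235
Discretionary bonus: 63.235 + 2 = 65.235
65.235 is ≥ 64 and < 87 → Merit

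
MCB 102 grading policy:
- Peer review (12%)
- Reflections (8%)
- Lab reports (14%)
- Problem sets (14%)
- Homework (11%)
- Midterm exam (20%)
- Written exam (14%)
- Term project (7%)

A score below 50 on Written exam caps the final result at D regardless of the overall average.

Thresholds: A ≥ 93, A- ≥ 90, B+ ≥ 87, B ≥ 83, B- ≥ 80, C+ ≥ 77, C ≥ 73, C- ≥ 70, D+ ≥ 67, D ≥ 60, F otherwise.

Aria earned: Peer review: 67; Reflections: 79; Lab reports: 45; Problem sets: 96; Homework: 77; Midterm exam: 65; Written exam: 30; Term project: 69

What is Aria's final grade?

Written exam score 30 < 50: minimum not met.
Weighted total:
  Peer review 67 × 0.12 = 8.04
  Reflections 79 × 0.08 = 6.32
  Lab reports 45 × 0.14 = 6.3
  Problem sets 96 × 0.14 = 13.44
  Homework 77 × 0.11 = 8.47
  Midterm exam 65 × 0.2 = 13
  Written exam 30 × 0.14 = 4.2
  Term project 69 × 0.07 = 4.83
Sum = 64.6
64.6 would be D; cap at D applies → D.

D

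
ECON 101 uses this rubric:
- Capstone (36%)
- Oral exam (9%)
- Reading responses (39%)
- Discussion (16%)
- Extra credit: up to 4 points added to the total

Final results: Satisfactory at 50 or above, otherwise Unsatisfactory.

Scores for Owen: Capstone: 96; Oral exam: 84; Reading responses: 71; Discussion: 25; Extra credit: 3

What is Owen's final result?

Satisfactory

Weighted total:
  Capstone 96 × 0.36 = 34.56
  Oral exam 84 × 0.09 = 7.56
  Reading responses 71 × 0.39 = 27.69
  Discussion 25 × 0.16 = 4
Sum = 73.81
Extra credit: 73.81 + 3 = 76.81
76.81 ≥ 50 → Satisfactory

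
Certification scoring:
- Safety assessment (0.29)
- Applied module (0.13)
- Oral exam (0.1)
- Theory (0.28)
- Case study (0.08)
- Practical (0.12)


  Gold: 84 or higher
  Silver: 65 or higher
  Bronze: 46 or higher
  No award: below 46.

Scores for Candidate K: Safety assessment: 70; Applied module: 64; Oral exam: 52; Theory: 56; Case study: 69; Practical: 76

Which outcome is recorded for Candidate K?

Weighted total:
  Safety assessment 70 × 0.29 = 20.3
  Applied module 64 × 0.13 = 8.32
  Oral exam 52 × 0.1 = 5.2
  Theory 56 × 0.28 = 15.68
  Case study 69 × 0.08 = 5.52
  Practical 76 × 0.12 = 9.12
Sum = 64.14
64.14 is ≥ 46 and < 65 → Bronze

Bronze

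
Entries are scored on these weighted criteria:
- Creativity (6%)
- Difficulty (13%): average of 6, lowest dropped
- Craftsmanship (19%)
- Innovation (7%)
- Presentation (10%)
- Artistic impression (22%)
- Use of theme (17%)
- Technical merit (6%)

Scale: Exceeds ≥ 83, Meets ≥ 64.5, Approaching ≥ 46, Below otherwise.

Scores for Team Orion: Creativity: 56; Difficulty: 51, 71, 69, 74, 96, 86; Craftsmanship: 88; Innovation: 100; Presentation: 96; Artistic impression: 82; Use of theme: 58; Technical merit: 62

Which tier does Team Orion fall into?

Difficulty: drop 51 → average of remaining 5 = 396/5 = 79.2
Weighted total:
  Creativity 56 × 0.06 = 3.36
  Difficulty 79.2 × 0.13 = 10.296
  Craftsmanship 88 × 0.19 = 16.72
  Innovation 100 × 0.07 = 7
  Presentation 96 × 0.1 = 9.6
  Artistic impression 82 × 0.22 = 18.04
  Use of theme 58 × 0.17 = 9.86
  Technical merit 62 × 0.06 = 3.72
Sum = 78.596
78.596 is ≥ 64.5 and < 83 → Meets

Meets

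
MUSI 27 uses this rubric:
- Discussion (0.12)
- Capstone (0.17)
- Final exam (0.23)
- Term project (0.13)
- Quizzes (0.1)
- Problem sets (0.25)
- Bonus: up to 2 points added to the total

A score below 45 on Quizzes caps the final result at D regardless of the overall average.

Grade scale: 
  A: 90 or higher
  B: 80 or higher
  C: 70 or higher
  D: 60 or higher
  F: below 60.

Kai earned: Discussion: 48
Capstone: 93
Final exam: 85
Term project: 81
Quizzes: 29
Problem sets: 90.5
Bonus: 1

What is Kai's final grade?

D

Quizzes score 29 < 45: minimum not met.
Weighted total:
  Discussion 48 × 0.12 = 5.76
  Capstone 93 × 0.17 = 15.81
  Final exam 85 × 0.23 = 19.55
  Term project 81 × 0.13 = 10.53
  Quizzes 29 × 0.1 = 2.9
  Problem sets 90.5 × 0.25 = 22.625
Sum = 77.175
Bonus: 77.175 + 1 = 78.175
78.175 would be C; cap at D applies → D.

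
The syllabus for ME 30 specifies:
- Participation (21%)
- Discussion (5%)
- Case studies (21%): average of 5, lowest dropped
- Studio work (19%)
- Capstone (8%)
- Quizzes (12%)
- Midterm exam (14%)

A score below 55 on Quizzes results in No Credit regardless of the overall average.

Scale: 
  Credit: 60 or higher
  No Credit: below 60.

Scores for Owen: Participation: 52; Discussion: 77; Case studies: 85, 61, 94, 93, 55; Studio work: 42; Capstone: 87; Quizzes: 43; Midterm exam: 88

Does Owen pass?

No Credit

Case studies: drop 55 → average of remaining 4 = 333/4 = 83.25
Quizzes score 43 < 55: minimum not met.
Weighted total:
  Participation 52 × 0.21 = 10.92
  Discussion 77 × 0.05 = 3.85
  Case studies 83.25 × 0.21 = 17.4825
  Studio work 42 × 0.19 = 7.98
  Capstone 87 × 0.08 = 6.96
  Quizzes 43 × 0.12 = 5.16
  Midterm exam 88 × 0.14 = 12.32
Sum = 64.6725
Because the Quizzes minimum was not met, the result is No Credit.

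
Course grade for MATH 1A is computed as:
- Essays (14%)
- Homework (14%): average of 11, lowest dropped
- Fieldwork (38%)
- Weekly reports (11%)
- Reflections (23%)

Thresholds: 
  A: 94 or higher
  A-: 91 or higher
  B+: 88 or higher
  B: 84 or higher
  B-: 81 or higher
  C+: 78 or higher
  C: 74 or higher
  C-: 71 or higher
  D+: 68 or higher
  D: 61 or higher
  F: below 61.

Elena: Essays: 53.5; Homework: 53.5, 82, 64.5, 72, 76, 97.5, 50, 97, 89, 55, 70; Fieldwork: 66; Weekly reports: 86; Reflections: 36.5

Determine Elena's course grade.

Homework: drop 50 → average of remaining 10 = 756.5/10 = 75.65
Weighted total:
  Essays 53.5 × 0.14 = 7.49
  Homework 75.65 × 0.14 = 10.591
  Fieldwork 66 × 0.38 = 25.08
  Weekly reports 86 × 0.11 = 9.46
  Reflections 36.5 × 0.23 = 8.395
Sum = 61.016
61.016 is ≥ 61 and < 68 → D

D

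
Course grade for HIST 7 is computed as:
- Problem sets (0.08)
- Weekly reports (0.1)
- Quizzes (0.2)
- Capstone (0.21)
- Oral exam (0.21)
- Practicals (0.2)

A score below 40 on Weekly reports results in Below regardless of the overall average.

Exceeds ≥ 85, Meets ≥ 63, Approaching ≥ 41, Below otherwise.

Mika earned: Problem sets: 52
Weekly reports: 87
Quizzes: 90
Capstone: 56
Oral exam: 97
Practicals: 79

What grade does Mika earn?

Meets

Weekly reports score 87 ≥ 40: minimum met.
Weighted total:
  Problem sets 52 × 0.08 = 4.16
  Weekly reports 87 × 0.1 = 8.7
  Quizzes 90 × 0.2 = 18
  Capstone 56 × 0.21 = 11.76
  Oral exam 97 × 0.21 = 20.37
  Practicals 79 × 0.2 = 15.8
Sum = 78.79
78.79 is ≥ 63 and < 85 → Meets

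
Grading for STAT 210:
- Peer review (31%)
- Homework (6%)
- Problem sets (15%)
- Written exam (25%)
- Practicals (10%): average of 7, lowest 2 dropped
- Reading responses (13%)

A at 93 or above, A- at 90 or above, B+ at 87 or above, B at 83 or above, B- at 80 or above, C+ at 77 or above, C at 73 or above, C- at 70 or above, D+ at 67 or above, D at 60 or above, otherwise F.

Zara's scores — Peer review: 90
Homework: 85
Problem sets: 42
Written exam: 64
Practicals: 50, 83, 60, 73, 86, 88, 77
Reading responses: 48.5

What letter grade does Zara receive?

Practicals: drop 50, 60 → average of remaining 5 = 407/5 = 81.4
Weighted total:
  Peer review 90 × 0.31 = 27.9
  Homework 85 × 0.06 = 5.1
  Problem sets 42 × 0.15 = 6.3
  Written exam 64 × 0.25 = 16
  Practicals 81.4 × 0.1 = 8.14
  Reading responses 48.5 × 0.13 = 6.305
Sum = 69.745
69.745 is ≥ 67 and < 70 → D+

D+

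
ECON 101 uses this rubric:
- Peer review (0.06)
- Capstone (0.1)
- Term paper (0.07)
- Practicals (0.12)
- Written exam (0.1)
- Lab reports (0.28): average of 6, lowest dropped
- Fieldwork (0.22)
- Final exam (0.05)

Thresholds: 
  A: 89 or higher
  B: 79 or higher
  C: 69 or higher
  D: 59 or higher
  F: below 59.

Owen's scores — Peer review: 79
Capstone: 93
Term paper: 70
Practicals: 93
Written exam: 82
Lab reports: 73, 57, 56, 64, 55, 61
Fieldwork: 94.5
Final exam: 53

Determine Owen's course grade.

B

Lab reports: drop 55 → average of remaining 5 = 311/5 = 62.2
Weighted total:
  Peer review 79 × 0.06 = 4.74
  Capstone 93 × 0.1 = 9.3
  Term paper 70 × 0.07 = 4.9
  Practicals 93 × 0.12 = 11.16
  Written exam 82 × 0.1 = 8.2
  Lab reports 62.2 × 0.28 = 17.416
  Fieldwork 94.5 × 0.22 = 20.79
  Final exam 53 × 0.05 = 2.65
Sum = 79.156
79.156 is ≥ 79 and < 89 → B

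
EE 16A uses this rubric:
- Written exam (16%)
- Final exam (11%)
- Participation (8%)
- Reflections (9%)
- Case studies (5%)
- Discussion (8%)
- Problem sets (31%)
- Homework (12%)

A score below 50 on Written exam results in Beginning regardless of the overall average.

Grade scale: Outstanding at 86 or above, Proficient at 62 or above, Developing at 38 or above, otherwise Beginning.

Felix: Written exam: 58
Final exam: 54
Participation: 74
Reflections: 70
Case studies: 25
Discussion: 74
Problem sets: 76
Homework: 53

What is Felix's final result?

Proficient

Written exam score 58 ≥ 50: minimum met.
Weighted total:
  Written exam 58 × 0.16 = 9.28
  Final exam 54 × 0.11 = 5.94
  Participation 74 × 0.08 = 5.92
  Reflections 70 × 0.09 = 6.3
  Case studies 25 × 0.05 = 1.25
  Discussion 74 × 0.08 = 5.92
  Problem sets 76 × 0.31 = 23.56
  Homework 53 × 0.12 = 6.36
Sum = 64.53
64.53 is ≥ 62 and < 86 → Proficient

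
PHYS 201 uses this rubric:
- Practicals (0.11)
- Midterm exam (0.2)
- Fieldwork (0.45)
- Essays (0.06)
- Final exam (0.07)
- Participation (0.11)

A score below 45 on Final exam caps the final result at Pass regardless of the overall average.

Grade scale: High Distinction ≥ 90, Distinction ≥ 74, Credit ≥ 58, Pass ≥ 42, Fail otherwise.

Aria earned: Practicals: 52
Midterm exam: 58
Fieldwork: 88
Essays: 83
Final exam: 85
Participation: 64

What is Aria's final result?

Final exam score 85 ≥ 45: minimum met.
Weighted total:
  Practicals 52 × 0.11 = 5.72
  Midterm exam 58 × 0.2 = 11.6
  Fieldwork 88 × 0.45 = 39.6
  Essays 83 × 0.06 = 4.98
  Final exam 85 × 0.07 = 5.95
  Participation 64 × 0.11 = 7.04
Sum = 74.89
74.89 is ≥ 74 and < 90 → Distinction

Distinction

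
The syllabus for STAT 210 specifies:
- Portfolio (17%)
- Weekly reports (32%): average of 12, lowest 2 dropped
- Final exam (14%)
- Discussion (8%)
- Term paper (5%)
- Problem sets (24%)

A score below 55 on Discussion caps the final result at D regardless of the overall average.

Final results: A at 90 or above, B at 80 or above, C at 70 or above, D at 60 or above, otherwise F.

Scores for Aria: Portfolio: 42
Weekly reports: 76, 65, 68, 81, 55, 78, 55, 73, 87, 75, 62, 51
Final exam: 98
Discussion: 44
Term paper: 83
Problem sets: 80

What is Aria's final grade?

Weekly reports: drop 51, 55 → average of remaining 10 = 720/10 = 72
Discussion score 44 < 55: minimum not met.
Weighted total:
  Portfolio 42 × 0.17 = 7.14
  Weekly reports 72 × 0.32 = 23.04
  Final exam 98 × 0.14 = 13.72
  Discussion 44 × 0.08 = 3.52
  Term paper 83 × 0.05 = 4.15
  Problem sets 80 × 0.24 = 19.2
Sum = 70.77
70.77 would be C; cap at D applies → D.

D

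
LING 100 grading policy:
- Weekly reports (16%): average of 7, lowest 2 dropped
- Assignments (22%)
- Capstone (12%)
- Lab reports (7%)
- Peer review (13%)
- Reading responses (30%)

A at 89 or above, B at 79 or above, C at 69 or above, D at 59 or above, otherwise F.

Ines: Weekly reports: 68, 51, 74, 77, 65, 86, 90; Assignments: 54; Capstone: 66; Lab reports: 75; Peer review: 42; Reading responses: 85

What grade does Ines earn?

Weekly reports: drop 51, 65 → average of remaining 5 = 395/5 = 79
Weighted total:
  Weekly reports 79 × 0.16 = 12.64
  Assignments 54 × 0.22 = 11.88
  Capstone 66 × 0.12 = 7.92
  Lab reports 75 × 0.07 = 5.25
  Peer review 42 × 0.13 = 5.46
  Reading responses 85 × 0.3 = 25.5
Sum = 68.65
68.65 is ≥ 59 and < 69 → D

D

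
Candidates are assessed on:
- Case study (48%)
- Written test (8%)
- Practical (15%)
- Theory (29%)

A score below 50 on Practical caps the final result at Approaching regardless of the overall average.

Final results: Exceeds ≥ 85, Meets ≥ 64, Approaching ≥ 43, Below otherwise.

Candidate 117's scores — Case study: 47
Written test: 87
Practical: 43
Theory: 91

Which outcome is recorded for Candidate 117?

Practical score 43 < 50: minimum not met.
Weighted total:
  Case study 47 × 0.48 = 22.56
  Written test 87 × 0.08 = 6.96
  Practical 43 × 0.15 = 6.45
  Theory 91 × 0.29 = 26.39
Sum = 62.36
62.36 would be Approaching; cap at Approaching applies → Approaching.

Approaching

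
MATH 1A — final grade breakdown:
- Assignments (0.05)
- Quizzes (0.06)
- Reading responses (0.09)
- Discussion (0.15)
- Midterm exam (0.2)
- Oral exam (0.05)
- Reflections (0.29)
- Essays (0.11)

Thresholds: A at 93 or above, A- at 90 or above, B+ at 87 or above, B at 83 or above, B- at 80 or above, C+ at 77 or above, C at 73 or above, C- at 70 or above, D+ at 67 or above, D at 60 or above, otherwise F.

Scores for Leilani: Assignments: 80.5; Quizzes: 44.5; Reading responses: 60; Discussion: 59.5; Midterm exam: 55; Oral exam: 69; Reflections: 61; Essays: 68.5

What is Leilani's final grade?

Weighted total:
  Assignments 80.5 × 0.05 = 4.025
  Quizzes 44.5 × 0.06 = 2.67
  Reading responses 60 × 0.09 = 5.4
  Discussion 59.5 × 0.15 = 8.925
  Midterm exam 55 × 0.2 = 11
  Oral exam 69 × 0.05 = 3.45
  Reflections 61 × 0.29 = 17.69
  Essays 68.5 × 0.11 = 7.535
Sum = 60.695
60.695 is ≥ 60 and < 67 → D

D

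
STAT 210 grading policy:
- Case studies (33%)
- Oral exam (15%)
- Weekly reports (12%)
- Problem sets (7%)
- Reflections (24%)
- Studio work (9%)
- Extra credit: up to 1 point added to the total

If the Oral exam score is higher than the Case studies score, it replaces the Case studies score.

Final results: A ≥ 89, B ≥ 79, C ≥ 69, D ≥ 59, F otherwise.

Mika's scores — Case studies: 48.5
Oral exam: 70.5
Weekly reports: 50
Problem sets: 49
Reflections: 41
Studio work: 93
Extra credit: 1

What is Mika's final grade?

Oral exam (70.5) > Case studies (48.5), so Case studies counts as 70.5.
Weighted total:
  Case studies 70.5 × 0.33 = 23.265
  Oral exam 70.5 × 0.15 = 10.575
  Weekly reports 50 × 0.12 = 6
  Problem sets 49 × 0.07 = 3.43
  Reflections 41 × 0.24 = 9.84
  Studio work 93 × 0.09 = 8.37
Sum = 61.48
Extra credit: 61.48 + 1 = 62.48
62.48 is ≥ 59 and < 69 → D

D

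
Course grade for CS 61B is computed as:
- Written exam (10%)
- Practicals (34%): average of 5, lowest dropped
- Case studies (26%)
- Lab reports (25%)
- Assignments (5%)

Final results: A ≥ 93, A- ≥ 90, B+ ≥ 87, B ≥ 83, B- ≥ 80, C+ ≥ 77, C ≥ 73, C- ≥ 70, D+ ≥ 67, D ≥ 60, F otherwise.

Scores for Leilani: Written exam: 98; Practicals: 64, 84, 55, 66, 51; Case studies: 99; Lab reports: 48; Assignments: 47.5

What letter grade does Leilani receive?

C-

Practicals: drop 51 → average of remaining 4 = 269/4 = 67.25
Weighted total:
  Written exam 98 × 0.1 = 9.8
  Practicals 67.25 × 0.34 = 22.865
  Case studies 99 × 0.26 = 25.74
  Lab reports 48 × 0.25 = 12
  Assignments 47.5 × 0.05 = 2.375
Sum = 72.78
72.78 is ≥ 70 and < 73 → C-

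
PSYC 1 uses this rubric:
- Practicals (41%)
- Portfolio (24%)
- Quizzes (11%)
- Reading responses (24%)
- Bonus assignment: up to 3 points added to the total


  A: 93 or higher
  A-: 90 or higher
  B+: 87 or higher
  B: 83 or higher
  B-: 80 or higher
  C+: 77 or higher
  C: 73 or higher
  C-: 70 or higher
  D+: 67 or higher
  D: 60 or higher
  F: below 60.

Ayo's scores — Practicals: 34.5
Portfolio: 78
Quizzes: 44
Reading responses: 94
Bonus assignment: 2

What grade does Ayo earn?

Weighted total:
  Practicals 34.5 × 0.41 = 14.145
  Portfolio 78 × 0.24 = 18.72
  Quizzes 44 × 0.11 = 4.84
  Reading responses 94 × 0.24 = 22.56
Sum = 60.265
Bonus assignment: 60.265 + 2 = 62.265
62.265 is ≥ 60 and < 67 → D

D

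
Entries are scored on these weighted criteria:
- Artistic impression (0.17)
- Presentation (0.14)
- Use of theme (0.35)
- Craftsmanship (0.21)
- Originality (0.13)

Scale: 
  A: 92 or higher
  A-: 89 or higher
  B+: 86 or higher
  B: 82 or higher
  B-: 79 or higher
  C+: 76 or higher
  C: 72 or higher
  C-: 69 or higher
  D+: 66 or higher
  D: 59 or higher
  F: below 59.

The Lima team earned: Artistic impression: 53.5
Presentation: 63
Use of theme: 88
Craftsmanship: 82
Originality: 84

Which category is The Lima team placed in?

C+

Weighted total:
  Artistic impression 53.5 × 0.17 = 9.095
  Presentation 63 × 0.14 = 8.82
  Use of theme 88 × 0.35 = 30.8
  Craftsmanship 82 × 0.21 = 17.22
  Originality 84 × 0.13 = 10.92
Sum = 76.855
76.855 is ≥ 76 and < 79 → C+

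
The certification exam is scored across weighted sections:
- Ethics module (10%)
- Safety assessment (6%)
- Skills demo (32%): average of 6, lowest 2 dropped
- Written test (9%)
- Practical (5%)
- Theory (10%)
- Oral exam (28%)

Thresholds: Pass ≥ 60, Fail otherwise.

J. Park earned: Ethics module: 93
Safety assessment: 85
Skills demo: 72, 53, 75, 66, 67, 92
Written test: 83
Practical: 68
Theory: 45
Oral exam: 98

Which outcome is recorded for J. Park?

Skills demo: drop 53, 66 → average of remaining 4 = 306/4 = 76.5
Weighted total:
  Ethics module 93 × 0.1 = 9.3
  Safety assessment 85 × 0.06 = 5.1
  Skills demo 76.5 × 0.32 = 24.48
  Written test 83 × 0.09 = 7.47
  Practical 68 × 0.05 = 3.4
  Theory 45 × 0.1 = 4.5
  Oral exam 98 × 0.28 = 27.44
Sum = 81.69
81.69 ≥ 60 → Pass

Pass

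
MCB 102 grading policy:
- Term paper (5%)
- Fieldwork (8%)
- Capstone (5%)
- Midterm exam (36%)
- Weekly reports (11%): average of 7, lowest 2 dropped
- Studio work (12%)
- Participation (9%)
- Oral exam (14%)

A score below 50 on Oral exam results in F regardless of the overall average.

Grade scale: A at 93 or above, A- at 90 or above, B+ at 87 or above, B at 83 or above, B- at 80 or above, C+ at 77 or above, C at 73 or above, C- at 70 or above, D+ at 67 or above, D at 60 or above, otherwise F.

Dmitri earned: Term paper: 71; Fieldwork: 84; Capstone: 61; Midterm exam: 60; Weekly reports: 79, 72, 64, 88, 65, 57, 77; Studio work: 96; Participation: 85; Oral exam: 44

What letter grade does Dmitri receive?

F

Weekly reports: drop 57, 64 → average of remaining 5 = 381/5 = 76.2
Oral exam score 44 < 50: minimum not met.
Weighted total:
  Term paper 71 × 0.05 = 3.55
  Fieldwork 84 × 0.08 = 6.72
  Capstone 61 × 0.05 = 3.05
  Midterm exam 60 × 0.36 = 21.6
  Weekly reports 76.2 × 0.11 = 8.382
  Studio work 96 × 0.12 = 11.52
  Participation 85 × 0.09 = 7.65
  Oral exam 44 × 0.14 = 6.16
Sum = 68.632
Because the Oral exam minimum was not met, the result is F.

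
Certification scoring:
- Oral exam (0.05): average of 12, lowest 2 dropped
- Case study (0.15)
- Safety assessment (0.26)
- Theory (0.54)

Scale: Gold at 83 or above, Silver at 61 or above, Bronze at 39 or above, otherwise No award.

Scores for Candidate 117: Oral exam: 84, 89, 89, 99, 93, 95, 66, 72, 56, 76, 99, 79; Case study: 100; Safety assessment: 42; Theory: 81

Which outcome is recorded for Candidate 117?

Oral exam: drop 56, 66 → average of remaining 10 = 875/10 = 87.5
Weighted total:
  Oral exam 87.5 × 0.05 = 4.375
  Case study 100 × 0.15 = 15
  Safety assessment 42 × 0.26 = 10.92
  Theory 81 × 0.54 = 43.74
Sum = 74.035
74.035 is ≥ 61 and < 83 → Silver

Silver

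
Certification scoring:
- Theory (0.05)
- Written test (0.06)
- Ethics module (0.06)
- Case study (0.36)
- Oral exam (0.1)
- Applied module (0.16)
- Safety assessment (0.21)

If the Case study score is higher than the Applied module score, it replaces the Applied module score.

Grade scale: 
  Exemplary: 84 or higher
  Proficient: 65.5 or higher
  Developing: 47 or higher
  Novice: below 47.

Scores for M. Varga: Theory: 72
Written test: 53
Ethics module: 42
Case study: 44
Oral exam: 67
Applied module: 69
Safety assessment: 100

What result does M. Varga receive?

Developing

Case study (44) ≤ Applied module (69), so Applied module stays at 69.
Weighted total:
  Theory 72 × 0.05 = 3.6
  Written test 53 × 0.06 = 3.18
  Ethics module 42 × 0.06 = 2.52
  Case study 44 × 0.36 = 15.84
  Oral exam 67 × 0.1 = 6.7
  Applied module 69 × 0.16 = 11.04
  Safety assessment 100 × 0.21 = 21
Sum = 63.88
63.88 is ≥ 47 and < 65.5 → Developing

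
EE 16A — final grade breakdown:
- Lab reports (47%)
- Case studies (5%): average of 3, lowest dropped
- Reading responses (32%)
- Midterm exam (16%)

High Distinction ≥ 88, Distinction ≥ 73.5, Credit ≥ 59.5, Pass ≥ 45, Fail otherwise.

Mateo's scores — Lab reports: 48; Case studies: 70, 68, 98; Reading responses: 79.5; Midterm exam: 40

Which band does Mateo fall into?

Case studies: drop 68 → average of remaining 2 = 168/2 = 84
Weighted total:
  Lab reports 48 × 0.47 = 22.56
  Case studies 84 × 0.05 = 4.2
  Reading responses 79.5 × 0.32 = 25.44
  Midterm exam 40 × 0.16 = 6.4
Sum = 58.6
58.6 is ≥ 45 and < 59.5 → Pass

Pass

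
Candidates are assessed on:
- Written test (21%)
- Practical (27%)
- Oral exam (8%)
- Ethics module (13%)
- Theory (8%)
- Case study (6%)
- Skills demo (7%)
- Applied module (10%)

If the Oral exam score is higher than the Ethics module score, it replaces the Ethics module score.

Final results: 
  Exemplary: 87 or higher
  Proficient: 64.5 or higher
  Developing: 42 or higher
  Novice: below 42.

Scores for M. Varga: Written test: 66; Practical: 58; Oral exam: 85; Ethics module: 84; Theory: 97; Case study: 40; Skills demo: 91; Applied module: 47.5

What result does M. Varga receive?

Proficient

Oral exam (85) > Ethics module (84), so Ethics module counts as 85.
Weighted total:
  Written test 66 × 0.21 = 13.86
  Practical 58 × 0.27 = 15.66
  Oral exam 85 × 0.08 = 6.8
  Ethics module 85 × 0.13 = 11.05
  Theory 97 × 0.08 = 7.76
  Case study 40 × 0.06 = 2.4
  Skills demo 91 × 0.07 = 6.37
  Applied module 47.5 × 0.1 = 4.75
Sum = 68.65
68.65 is ≥ 64.5 and < 87 → Proficient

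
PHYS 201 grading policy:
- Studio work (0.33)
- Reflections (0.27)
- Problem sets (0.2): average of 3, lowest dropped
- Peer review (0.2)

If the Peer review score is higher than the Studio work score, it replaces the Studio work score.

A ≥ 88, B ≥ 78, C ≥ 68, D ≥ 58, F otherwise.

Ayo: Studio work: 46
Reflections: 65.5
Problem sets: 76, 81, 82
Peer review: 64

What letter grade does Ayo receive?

D

Problem sets: drop 76 → average of remaining 2 = 163/2 = 81.5
Peer review (64) > Studio work (46), so Studio work counts as 64.
Weighted total:
  Studio work 64 × 0.33 = 21.12
  Reflections 65.5 × 0.27 = 17.685
  Problem sets 81.5 × 0.2 = 16.3
  Peer review 64 × 0.2 = 12.8
Sum = 67.905
67.905 is ≥ 58 and < 68 → D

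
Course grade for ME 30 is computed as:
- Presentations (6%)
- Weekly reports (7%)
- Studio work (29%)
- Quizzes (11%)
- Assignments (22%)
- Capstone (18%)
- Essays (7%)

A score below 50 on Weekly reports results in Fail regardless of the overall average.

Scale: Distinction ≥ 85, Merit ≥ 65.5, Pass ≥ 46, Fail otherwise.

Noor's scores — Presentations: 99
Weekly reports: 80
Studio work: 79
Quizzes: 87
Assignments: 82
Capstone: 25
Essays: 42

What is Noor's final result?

Merit

Weekly reports score 80 ≥ 50: minimum met.
Weighted total:
  Presentations 99 × 0.06 = 5.94
  Weekly reports 80 × 0.07 = 5.6
  Studio work 79 × 0.29 = 22.91
  Quizzes 87 × 0.11 = 9.57
  Assignments 82 × 0.22 = 18.04
  Capstone 25 × 0.18 = 4.5
  Essays 42 × 0.07 = 2.94
Sum = 69.5
69.5 is ≥ 65.5 and < 85 → Merit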